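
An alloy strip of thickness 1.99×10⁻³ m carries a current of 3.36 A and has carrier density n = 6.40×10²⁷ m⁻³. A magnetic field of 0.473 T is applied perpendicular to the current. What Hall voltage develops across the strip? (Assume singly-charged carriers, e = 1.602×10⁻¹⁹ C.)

V_H = IB/(n e t).
V_H = (3.36)(0.473)/((6.40×10²⁷)(1.602×10⁻¹⁹)(1.99×10⁻³)) ≈ 7.79×10⁻⁷ V.

V_H ≈ 7.79×10⁻⁷ V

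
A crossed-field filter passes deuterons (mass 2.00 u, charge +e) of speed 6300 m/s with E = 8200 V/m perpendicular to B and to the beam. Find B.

B = 1.3 T

Balance of forces in the selector: qE = qvB ⇒ B = E/v.
B = 8200/6300 = 1.3 T.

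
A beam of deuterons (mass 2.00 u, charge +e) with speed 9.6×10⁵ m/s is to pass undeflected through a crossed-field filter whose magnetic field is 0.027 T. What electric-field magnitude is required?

E = 2.6×10⁴ V/m

For straight-line motion qE = qvB, so E = vB.
E = 9.6×10⁵ × 0.027 = 2.6×10⁴ V/m.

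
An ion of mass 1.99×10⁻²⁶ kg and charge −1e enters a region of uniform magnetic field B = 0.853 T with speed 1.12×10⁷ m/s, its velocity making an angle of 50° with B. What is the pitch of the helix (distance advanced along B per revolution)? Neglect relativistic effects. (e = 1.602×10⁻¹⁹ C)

v∥ = v cosθ = 1.12×10⁷·cos50° ≈ 7.199×10⁶ m/s.
T = 2πm/(|q|B) = 2π(1.99×10⁻²⁶)/((1.602×10⁻¹⁹)(0.853)) ≈ 9.150×10⁻⁷ s.
pitch = v∥ T = (7.199×10⁶)(9.150×10⁻⁷) ≈ 6.59 m.

p ≈ 6.59 m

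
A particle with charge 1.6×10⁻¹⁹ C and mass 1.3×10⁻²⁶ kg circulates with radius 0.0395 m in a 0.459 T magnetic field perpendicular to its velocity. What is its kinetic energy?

v = |q|Br/m, then KE = ½mv² = (qBr)²/(2m).
v = (1.6×10⁻¹⁹)(0.459)(0.0395)/1.3×10⁻²⁶ ≈ 2.231×10⁵ m/s.
KE = ½(1.3×10⁻²⁶)(2.231×10⁵)² ≈ 3.24×10⁻¹⁶ J = 2020 eV.

KE ≈ 2020 eV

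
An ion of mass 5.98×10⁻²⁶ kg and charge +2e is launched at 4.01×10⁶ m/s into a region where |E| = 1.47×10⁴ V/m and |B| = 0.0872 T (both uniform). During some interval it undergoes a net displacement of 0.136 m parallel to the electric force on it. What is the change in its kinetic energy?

The magnetic force is always ⟂ v and does no work; only the electric force changes KE.
ΔKE = F_E · d = |q|E d = (3.204×10⁻¹⁹)(1.47×10⁴)(0.136) ≈ 6.41×10⁻¹⁶ J.

ΔKE ≈ 6.41×10⁻¹⁶ J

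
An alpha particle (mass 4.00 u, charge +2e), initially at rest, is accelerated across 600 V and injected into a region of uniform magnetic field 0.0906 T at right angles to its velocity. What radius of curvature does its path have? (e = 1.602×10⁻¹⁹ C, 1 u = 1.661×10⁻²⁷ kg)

Acceleration: |q|V = ½mv² ⇒ v = √(2|q|V/m) = √(2·3.204×10⁻¹⁹·600/6.644×10⁻²⁷) ≈ 2.406×10⁵ m/s.
In the field: r = mv/(|q|B) = (6.644×10⁻²⁷)(2.406×10⁵)/((3.204×10⁻¹⁹)(0.0906)) ≈ 0.0551 m.

r ≈ 0.0551 m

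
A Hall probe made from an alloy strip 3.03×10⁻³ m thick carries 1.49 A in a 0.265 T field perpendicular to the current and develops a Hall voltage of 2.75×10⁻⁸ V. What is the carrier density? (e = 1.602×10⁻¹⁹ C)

n ≈ 2.96×10²⁸ m⁻³

From V_H = IB/(n e t), n = IB/(V_H e t).
n = (1.49)(0.265)/((2.75×10⁻⁸)(1.602×10⁻¹⁹)(3.03×10⁻³)) ≈ 2.96×10²⁸ m⁻³.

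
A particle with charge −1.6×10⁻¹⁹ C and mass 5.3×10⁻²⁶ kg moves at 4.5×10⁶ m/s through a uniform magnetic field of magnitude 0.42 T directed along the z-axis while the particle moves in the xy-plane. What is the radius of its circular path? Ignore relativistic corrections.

r ≈ 3.5 m

The magnetic force provides the centripetal force: |q|vB = mv²/r.
r = mv/(|q|B) = (5.3×10⁻²⁶)(4.5×10⁶)/((1.6×10⁻¹⁹)(0.42)) ≈ 3.5 m.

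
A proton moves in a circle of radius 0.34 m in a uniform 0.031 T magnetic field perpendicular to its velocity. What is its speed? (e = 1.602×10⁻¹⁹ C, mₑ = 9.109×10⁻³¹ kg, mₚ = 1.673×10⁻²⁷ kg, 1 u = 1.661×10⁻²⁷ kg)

v ≈ 1.0×10⁶ m/s

From |q|vB = mv²/r, v = |q|Br/m.
v = (1.602×10⁻¹⁹)(0.031)(0.34)/1.673×10⁻²⁷ ≈ 1.0×10⁶ m/s.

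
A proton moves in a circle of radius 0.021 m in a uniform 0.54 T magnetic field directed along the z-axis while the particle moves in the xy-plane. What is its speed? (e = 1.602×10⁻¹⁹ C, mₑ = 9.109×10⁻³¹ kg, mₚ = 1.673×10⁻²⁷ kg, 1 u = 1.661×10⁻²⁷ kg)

From |q|vB = mv²/r, v = |q|Br/m.
v = (1.602×10⁻¹⁹)(0.54)(0.021)/1.673×10⁻²⁷ ≈ 1.1×10⁶ m/s.

v ≈ 1.1×10⁶ m/s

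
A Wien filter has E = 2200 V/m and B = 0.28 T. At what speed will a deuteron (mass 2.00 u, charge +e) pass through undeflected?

For undeflected motion the electric and magnetic forces balance: qE = qvB.
v = E/B = 2200/0.28 = 7900 m/s.

v = 7900 m/s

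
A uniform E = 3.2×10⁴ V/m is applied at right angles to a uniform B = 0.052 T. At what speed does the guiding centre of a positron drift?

The steady drift has the magnetic force balancing the electric force, so v_d = E/B.
v_d = 3.2×10⁴/0.052 = 6.2×10⁵ m/s.

v_d ≈ 6.2×10⁵ m/s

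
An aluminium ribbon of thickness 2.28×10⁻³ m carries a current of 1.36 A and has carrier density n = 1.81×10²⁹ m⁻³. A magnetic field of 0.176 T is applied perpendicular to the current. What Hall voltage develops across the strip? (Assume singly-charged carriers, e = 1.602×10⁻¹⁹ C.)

V_H = IB/(n e t).
V_H = (1.36)(0.176)/((1.81×10²⁹)(1.602×10⁻¹⁹)(2.28×10⁻³)) ≈ 3.62×10⁻⁹ V.

V_H ≈ 3.62×10⁻⁹ V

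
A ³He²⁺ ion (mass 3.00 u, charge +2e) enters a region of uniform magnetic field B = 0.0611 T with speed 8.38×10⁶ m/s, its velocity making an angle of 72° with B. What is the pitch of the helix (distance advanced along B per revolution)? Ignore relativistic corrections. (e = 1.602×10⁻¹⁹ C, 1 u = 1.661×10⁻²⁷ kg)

p ≈ 4.14 m

v∥ = v cosθ = 8.38×10⁶·cos72° ≈ 2.590×10⁶ m/s.
T = 2πm/(|q|B) = 2π(4.983×10⁻²⁷)/((3.204×10⁻¹⁹)(0.0611)) ≈ 1.599×10⁻⁶ s.
pitch = v∥ T = (2.590×10⁶)(1.599×10⁻⁶) ≈ 4.14 m.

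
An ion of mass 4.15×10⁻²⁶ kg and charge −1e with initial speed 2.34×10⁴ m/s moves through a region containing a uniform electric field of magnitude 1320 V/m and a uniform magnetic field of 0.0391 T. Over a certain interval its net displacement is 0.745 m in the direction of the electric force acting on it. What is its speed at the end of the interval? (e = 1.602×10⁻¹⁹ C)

B does no work; ΔKE = |q|E d.
½mv_f² = ½mv₀² + |q|Ed = ½(4.15×10⁻²⁶)(2.34×10⁴)² + (1.602×10⁻¹⁹)(1320)(0.745) ≈ 1.136×10⁻¹⁷ J + 1.575×10⁻¹⁶ J ≈ 1.689×10⁻¹⁶ J.
v_f = √(2·1.689×10⁻¹⁶/4.15×10⁻²⁶) ≈ 9.02×10⁴ m/s.

v_f ≈ 9.02×10⁴ m/s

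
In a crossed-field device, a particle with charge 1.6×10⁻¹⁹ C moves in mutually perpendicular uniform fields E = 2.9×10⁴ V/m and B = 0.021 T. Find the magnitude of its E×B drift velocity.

v_d ≈ 1.4×10⁶ m/s

In crossed fields the guiding centre drifts at v_d = |E×B|/B² = E/B, independent of charge and mass.
v_d = 2.9×10⁴/0.021 = 1.4×10⁶ m/s.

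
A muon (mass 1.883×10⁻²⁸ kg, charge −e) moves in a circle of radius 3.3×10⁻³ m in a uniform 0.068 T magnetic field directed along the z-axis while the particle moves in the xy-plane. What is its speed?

v ≈ 1.9×10⁵ m/s

From |q|vB = mv²/r, v = |q|Br/m.
v = (1.602×10⁻¹⁹)(0.068)(3.3×10⁻³)/1.883×10⁻²⁸ ≈ 1.9×10⁵ m/s.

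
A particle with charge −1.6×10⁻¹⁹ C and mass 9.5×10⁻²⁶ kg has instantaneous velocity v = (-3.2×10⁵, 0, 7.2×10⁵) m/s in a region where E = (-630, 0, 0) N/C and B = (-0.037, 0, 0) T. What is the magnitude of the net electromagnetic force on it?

|F| ≈ 4.26×10⁻¹⁵ N

v×B = (0, -2.66×10⁴, 0) N/C.
E + v×B = (-630, -2.66×10⁴, 0) N/C.
F = q(E + v×B) = (−1.6×10⁻¹⁹ C)·(-630, -2.66×10⁴, 0) = (1.01×10⁻¹⁶, 4.26×10⁻¹⁵, 0) N.
|F| = 4.26×10⁻¹⁵ N.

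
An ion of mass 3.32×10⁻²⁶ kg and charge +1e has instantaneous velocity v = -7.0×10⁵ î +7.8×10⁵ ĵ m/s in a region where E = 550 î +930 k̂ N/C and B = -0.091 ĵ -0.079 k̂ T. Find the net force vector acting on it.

v×B = (-6.16×10⁴, -5.53×10⁴, 6.37×10⁴) N/C.
E + v×B = (-6.11×10⁴, -5.53×10⁴, 6.46×10⁴) N/C.
F = q(E + v×B) = (1.602×10⁻¹⁹ C)·(-6.11×10⁴, -5.53×10⁴, 6.46×10⁴) = (-9.78×10⁻¹⁵, -8.86×10⁻¹⁵, 1.04×10⁻¹⁴) N.

F ≈ (-9.78×10⁻¹⁵, -8.86×10⁻¹⁵, 1.04×10⁻¹⁴) N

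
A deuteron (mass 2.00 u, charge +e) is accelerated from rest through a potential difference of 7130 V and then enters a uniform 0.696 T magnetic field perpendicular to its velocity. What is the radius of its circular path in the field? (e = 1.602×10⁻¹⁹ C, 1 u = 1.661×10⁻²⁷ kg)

r ≈ 0.0247 m

Acceleration: |q|V = ½mv² ⇒ v = √(2|q|V/m) = √(2·1.602×10⁻¹⁹·7130/3.322×10⁻²⁷) ≈ 8.293×10⁵ m/s.
In the field: r = mv/(|q|B) = (3.322×10⁻²⁷)(8.293×10⁵)/((1.602×10⁻¹⁹)(0.696)) ≈ 0.0247 m.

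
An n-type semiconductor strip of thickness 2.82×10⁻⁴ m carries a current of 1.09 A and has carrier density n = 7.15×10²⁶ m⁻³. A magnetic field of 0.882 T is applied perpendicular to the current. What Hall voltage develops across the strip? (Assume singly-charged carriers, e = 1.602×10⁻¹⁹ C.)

V_H = IB/(n e t).
V_H = (1.09)(0.882)/((7.15×10²⁶)(1.602×10⁻¹⁹)(2.82×10⁻⁴)) ≈ 2.98×10⁻⁵ V.

V_H ≈ 2.98×10⁻⁵ V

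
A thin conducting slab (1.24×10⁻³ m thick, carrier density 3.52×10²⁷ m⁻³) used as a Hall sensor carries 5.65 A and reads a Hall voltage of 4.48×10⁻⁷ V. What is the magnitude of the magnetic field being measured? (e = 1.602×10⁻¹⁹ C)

From V_H = IB/(n e t), B = V_H n e t / I.
B = (4.48×10⁻⁷)(3.52×10²⁷)(1.602×10⁻¹⁹)(1.24×10⁻³)/5.65 ≈ 0.0554 T.

B ≈ 0.0554 T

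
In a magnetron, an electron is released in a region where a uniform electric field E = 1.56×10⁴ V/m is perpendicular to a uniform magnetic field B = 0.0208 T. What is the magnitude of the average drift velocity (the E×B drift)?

In crossed fields the guiding centre drifts at v_d = |E×B|/B² = E/B, independent of charge and mass.
v_d = 1.56×10⁴/0.0208 = 7.50×10⁵ m/s.

v_d ≈ 7.50×10⁵ m/s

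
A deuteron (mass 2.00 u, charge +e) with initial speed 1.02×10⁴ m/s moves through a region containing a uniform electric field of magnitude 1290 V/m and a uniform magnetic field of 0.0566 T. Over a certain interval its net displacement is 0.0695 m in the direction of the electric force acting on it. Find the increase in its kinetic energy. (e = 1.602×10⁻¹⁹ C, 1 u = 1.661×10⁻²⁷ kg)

The magnetic force is always ⟂ v and does no work; only the electric force changes KE.
ΔKE = F_E · d = |q|E d = (1.602×10⁻¹⁹)(1290)(0.0695) ≈ 1.44×10⁻¹⁷ J.

ΔKE ≈ 1.44×10⁻¹⁷ J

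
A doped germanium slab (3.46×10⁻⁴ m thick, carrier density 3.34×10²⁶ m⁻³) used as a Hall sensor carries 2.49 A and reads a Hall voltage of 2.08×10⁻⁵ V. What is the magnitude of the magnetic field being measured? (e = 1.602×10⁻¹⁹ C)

B ≈ 0.155 T

From V_H = IB/(n e t), B = V_H n e t / I.
B = (2.08×10⁻⁵)(3.34×10²⁶)(1.602×10⁻¹⁹)(3.46×10⁻⁴)/2.49 ≈ 0.155 T.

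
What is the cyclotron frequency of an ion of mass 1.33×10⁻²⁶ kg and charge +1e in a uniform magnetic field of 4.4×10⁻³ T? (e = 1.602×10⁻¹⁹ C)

f ≈ 8400 Hz

f = |q|B/(2πm).
f = (1.602×10⁻¹⁹)(4.4×10⁻³)/(2π·1.33×10⁻²⁶) ≈ 8400 Hz.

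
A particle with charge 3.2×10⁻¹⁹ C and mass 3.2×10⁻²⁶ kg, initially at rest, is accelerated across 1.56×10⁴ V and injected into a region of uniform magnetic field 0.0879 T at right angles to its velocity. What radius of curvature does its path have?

r ≈ 0.635 m

Acceleration: |q|V = ½mv² ⇒ v = √(2|q|V/m) = √(2·3.2×10⁻¹⁹·1.56×10⁴/3.2×10⁻²⁶) ≈ 5.586×10⁵ m/s.
In the field: r = mv/(|q|B) = (3.2×10⁻²⁶)(5.586×10⁵)/((3.2×10⁻¹⁹)(0.0879)) ≈ 0.635 m.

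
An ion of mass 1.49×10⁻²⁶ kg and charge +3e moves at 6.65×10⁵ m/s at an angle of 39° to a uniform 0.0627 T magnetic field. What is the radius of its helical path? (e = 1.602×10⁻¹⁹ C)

r ≈ 0.207 m

v⊥ = v sinθ = 6.65×10⁵·sin39° ≈ 4.185×10⁵ m/s.
r = m v⊥/(|q|B) = (1.49×10⁻²⁶)(4.185×10⁵)/((4.806×10⁻¹⁹)(0.0627)) ≈ 0.207 m.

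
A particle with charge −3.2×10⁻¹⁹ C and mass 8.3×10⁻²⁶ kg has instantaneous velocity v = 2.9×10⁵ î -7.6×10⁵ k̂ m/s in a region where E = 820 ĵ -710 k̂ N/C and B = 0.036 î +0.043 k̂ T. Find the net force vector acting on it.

F ≈ (0, 1.25×10⁻¹⁴, 2.27×10⁻¹⁶) N

v×B = (0, -3.98×10⁴, 0) N/C.
E + v×B = (0, -3.90×10⁴, -710) N/C.
F = q(E + v×B) = (−3.2×10⁻¹⁹ C)·(0, -3.90×10⁴, -710) = (0, 1.25×10⁻¹⁴, 2.27×10⁻¹⁶) N.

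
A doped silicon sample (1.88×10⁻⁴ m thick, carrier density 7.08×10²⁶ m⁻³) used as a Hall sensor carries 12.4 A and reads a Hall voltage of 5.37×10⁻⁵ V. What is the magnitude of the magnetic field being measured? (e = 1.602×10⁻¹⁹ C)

B ≈ 0.0923 T

From V_H = IB/(n e t), B = V_H n e t / I.
B = (5.37×10⁻⁵)(7.08×10²⁶)(1.602×10⁻¹⁹)(1.88×10⁻⁴)/12.4 ≈ 0.0923 T.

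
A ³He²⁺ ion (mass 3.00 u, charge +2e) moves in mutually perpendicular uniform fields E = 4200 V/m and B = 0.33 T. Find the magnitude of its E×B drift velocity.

v_d ≈ 1.3×10⁴ m/s

The steady drift has the magnetic force balancing the electric force, so v_d = E/B.
v_d = 4200/0.33 = 1.3×10⁴ m/s.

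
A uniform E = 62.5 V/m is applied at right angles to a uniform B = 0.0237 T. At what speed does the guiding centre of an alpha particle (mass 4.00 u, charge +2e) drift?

v_d ≈ 2640 m/s

The E×B drift speed is v_d = E/B.
v_d = 62.5/0.0237 = 2640 m/s.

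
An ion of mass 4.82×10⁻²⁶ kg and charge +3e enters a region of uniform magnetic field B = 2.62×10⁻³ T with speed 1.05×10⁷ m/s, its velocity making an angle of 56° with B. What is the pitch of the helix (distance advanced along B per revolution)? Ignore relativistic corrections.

p ≈ 1410 m

v∥ = v cosθ = 1.05×10⁷·cos56° ≈ 5.872×10⁶ m/s.
T = 2πm/(|q|B) = 2π(4.82×10⁻²⁶)/((4.806×10⁻¹⁹)(2.62×10⁻³)) ≈ 2.405×10⁻⁴ s.
pitch = v∥ T = (5.872×10⁶)(2.405×10⁻⁴) ≈ 1410 m.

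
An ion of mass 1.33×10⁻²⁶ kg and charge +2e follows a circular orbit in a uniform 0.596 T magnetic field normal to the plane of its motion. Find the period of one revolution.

The cyclotron period depends only on m, q, B: T = 2πm/(|q|B).
T = 2π(1.33×10⁻²⁶)/((3.204×10⁻¹⁹)(0.596)) ≈ 4.38×10⁻⁷ s.

T ≈ 4.38×10⁻⁷ s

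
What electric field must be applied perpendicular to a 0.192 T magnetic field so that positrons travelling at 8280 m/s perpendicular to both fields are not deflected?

E = 1590 V/m

For straight-line motion qE = qvB, so E = vB.
E = 8280 × 0.192 = 1590 V/m.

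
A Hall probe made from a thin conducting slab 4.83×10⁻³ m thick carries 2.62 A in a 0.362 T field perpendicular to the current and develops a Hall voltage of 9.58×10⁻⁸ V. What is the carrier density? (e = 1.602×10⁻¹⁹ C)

From V_H = IB/(n e t), n = IB/(V_H e t).
n = (2.62)(0.362)/((9.58×10⁻⁸)(1.602×10⁻¹⁹)(4.83×10⁻³)) ≈ 1.28×10²⁸ m⁻³.

n ≈ 1.28×10²⁸ m⁻³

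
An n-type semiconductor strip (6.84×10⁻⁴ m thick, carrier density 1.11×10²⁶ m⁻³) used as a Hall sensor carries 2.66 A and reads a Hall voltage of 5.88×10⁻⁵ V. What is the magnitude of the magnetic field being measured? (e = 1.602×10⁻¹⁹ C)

From V_H = IB/(n e t), B = V_H n e t / I.
B = (5.88×10⁻⁵)(1.11×10²⁶)(1.602×10⁻¹⁹)(6.84×10⁻⁴)/2.66 ≈ 0.269 T.

B ≈ 0.269 T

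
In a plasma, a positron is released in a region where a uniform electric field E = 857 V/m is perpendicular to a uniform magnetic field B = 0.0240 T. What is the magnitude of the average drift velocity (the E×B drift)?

The steady drift has the magnetic force balancing the electric force, so v_d = E/B.
v_d = 857/0.0240 = 3.57×10⁴ m/s.

v_d ≈ 3.57×10⁴ m/s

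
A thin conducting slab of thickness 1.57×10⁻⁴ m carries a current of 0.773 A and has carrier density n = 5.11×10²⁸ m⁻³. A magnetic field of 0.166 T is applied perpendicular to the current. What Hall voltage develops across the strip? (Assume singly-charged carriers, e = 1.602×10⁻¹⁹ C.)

V_H ≈ 9.98×10⁻⁸ V

V_H = IB/(n e t).
V_H = (0.773)(0.166)/((5.11×10²⁸)(1.602×10⁻¹⁹)(1.57×10⁻⁴)) ≈ 9.98×10⁻⁸ V.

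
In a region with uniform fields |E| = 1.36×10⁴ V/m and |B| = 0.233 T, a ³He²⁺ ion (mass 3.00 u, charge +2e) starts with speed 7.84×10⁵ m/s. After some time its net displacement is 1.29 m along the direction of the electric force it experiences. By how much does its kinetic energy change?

ΔKE ≈ 5.62×10⁻¹⁵ J

The magnetic force is always ⟂ v and does no work; only the electric force changes KE.
ΔKE = F_E · d = |q|E d = (3.204×10⁻¹⁹)(1.36×10⁴)(1.29) ≈ 5.62×10⁻¹⁵ J.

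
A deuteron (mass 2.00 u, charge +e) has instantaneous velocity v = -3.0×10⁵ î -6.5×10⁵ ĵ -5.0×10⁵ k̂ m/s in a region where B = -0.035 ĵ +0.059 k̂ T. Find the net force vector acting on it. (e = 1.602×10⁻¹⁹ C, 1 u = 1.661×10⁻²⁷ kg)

v×B = (-5.58×10⁴, 1.77×10⁴, 1.05×10⁴) N/C.
F = q v×B = (1.602×10⁻¹⁹ C)·(-5.58×10⁴, 1.77×10⁴, 1.05×10⁴) = (-8.95×10⁻¹⁵, 2.84×10⁻¹⁵, 1.68×10⁻¹⁵) N.

F ≈ (-8.95×10⁻¹⁵, 2.84×10⁻¹⁵, 1.68×10⁻¹⁵) N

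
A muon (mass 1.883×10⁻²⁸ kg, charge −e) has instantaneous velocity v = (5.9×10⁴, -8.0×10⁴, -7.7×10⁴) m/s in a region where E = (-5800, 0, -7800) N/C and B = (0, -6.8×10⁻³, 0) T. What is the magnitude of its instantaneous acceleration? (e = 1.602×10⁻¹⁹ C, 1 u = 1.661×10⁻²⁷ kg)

|a| ≈ 8.81×10¹² m/s²

v×B = (-524, 0, -401) N/C.
E + v×B = (-6320, 0, -8200) N/C.
F = q(E + v×B) = (−1.602×10⁻¹⁹ C)·(-6320, 0, -8200) = (1.01×10⁻¹⁵, 0, 1.31×10⁻¹⁵) N.
|a| = |F|/m = 1.659×10⁻¹⁵/1.883×10⁻²⁸ ≈ 8.81×10¹² m/s².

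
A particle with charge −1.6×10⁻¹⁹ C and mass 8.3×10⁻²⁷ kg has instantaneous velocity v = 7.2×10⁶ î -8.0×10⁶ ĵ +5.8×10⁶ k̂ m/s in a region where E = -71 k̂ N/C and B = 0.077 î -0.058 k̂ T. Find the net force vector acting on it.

F ≈ (-7.42×10⁻¹⁴, -1.38×10⁻¹³, -9.85×10⁻¹⁴) N

v×B = (4.64×10⁵, 8.64×10⁵, 6.16×10⁵) N/C.
E + v×B = (4.64×10⁵, 8.64×10⁵, 6.16×10⁵) N/C.
F = q(E + v×B) = (−1.6×10⁻¹⁹ C)·(4.64×10⁵, 8.64×10⁵, 6.16×10⁵) = (-7.42×10⁻¹⁴, -1.38×10⁻¹³, -9.85×10⁻¹⁴) N.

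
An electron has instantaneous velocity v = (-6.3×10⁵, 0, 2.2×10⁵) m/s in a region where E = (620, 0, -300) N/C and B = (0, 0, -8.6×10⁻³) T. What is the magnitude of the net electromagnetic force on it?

|F| ≈ 8.75×10⁻¹⁶ N

v×B = (0, -5420, 0) N/C.
E + v×B = (620, -5420, -300) N/C.
F = q(E + v×B) = (−1.602×10⁻¹⁹ C)·(620, -5420, -300) = (-9.93×10⁻¹⁷, 8.68×10⁻¹⁶, 4.81×10⁻¹⁷) N.
|F| = 8.75×10⁻¹⁶ N.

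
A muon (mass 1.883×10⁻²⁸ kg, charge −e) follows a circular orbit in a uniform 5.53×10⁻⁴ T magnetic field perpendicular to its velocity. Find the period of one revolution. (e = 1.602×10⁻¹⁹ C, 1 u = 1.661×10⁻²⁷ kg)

T ≈ 1.34×10⁻⁵ s

The cyclotron period depends only on m, q, B: T = 2πm/(|q|B).
T = 2π(1.883×10⁻²⁸)/((1.602×10⁻¹⁹)(5.53×10⁻⁴)) ≈ 1.34×10⁻⁵ s.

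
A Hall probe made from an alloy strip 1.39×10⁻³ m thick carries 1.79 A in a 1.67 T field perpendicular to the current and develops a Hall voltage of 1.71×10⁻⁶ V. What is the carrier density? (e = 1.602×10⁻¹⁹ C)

From V_H = IB/(n e t), n = IB/(V_H e t).
n = (1.79)(1.67)/((1.71×10⁻⁶)(1.602×10⁻¹⁹)(1.39×10⁻³)) ≈ 7.85×10²⁷ m⁻³.

n ≈ 7.85×10²⁷ m⁻³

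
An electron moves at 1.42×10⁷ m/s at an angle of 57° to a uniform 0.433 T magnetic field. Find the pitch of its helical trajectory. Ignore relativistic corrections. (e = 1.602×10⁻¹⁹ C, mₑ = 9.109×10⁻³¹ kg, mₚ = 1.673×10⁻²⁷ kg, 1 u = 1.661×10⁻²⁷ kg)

v∥ = v cosθ = 1.42×10⁷·cos57° ≈ 7.734×10⁶ m/s.
T = 2πm/(|q|B) = 2π(9.109×10⁻³¹)/((1.602×10⁻¹⁹)(0.433)) ≈ 8.251×10⁻¹¹ s.
pitch = v∥ T = (7.734×10⁶)(8.251×10⁻¹¹) ≈ 6.38×10⁻⁴ m.

p ≈ 6.38×10⁻⁴ m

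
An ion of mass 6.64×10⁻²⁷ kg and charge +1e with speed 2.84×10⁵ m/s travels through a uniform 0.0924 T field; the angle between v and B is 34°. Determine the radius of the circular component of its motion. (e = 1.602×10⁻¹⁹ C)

v⊥ = v sinθ = 2.84×10⁵·sin34° ≈ 1.588×10⁵ m/s.
r = m v⊥/(|q|B) = (6.64×10⁻²⁷)(1.588×10⁵)/((1.602×10⁻¹⁹)(0.0924)) ≈ 0.0712 m.

r ≈ 0.0712 m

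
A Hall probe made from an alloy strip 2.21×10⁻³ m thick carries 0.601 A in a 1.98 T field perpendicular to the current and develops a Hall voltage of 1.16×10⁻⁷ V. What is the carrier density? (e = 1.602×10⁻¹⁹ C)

From V_H = IB/(n e t), n = IB/(V_H e t).
n = (0.601)(1.98)/((1.16×10⁻⁷)(1.602×10⁻¹⁹)(2.21×10⁻³)) ≈ 2.90×10²⁸ m⁻³.

n ≈ 2.90×10²⁸ m⁻³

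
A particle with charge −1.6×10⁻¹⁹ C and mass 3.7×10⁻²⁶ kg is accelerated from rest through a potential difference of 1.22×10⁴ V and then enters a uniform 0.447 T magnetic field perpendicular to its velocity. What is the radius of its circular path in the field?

r ≈ 0.168 m

Acceleration: |q|V = ½mv² ⇒ v = √(2|q|V/m) = √(2·1.6×10⁻¹⁹·1.22×10⁴/3.7×10⁻²⁶) ≈ 3.248×10⁵ m/s.
In the field: r = mv/(|q|B) = (3.7×10⁻²⁶)(3.248×10⁵)/((1.6×10⁻¹⁹)(0.447)) ≈ 0.168 m.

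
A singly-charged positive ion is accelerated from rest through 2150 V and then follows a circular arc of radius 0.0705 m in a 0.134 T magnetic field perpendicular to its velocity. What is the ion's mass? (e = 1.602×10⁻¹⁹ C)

Combine |q|V = ½mv² and r = mv/(|q|B): eliminate v to get m = qB²r²/(2V).
m = (1.602×10⁻¹⁹)(0.134)²(0.0705)²/(2·2150) ≈ 3.32×10⁻²⁷ kg.

m ≈ 3.32×10⁻²⁷ kg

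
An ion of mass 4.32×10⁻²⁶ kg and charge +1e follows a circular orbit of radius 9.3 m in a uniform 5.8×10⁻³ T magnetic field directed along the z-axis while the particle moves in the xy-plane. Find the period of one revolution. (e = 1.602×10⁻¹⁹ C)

T ≈ 2.9×10⁻⁴ s

The cyclotron period depends only on m, q, B: T = 2πm/(|q|B).
T = 2π(4.32×10⁻²⁶)/((1.602×10⁻¹⁹)(5.8×10⁻³)) ≈ 2.9×10⁻⁴ s.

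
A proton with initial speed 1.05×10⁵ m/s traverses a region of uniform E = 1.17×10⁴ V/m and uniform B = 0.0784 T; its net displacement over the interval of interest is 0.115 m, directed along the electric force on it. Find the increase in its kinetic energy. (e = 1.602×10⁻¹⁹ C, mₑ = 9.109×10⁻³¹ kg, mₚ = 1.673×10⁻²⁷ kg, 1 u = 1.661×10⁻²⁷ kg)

ΔKE ≈ 2.16×10⁻¹⁶ J

The magnetic force is always ⟂ v and does no work; only the electric force changes KE.
ΔKE = F_E · d = |q|E d = (1.602×10⁻¹⁹)(1.17×10⁴)(0.115) ≈ 2.16×10⁻¹⁶ J.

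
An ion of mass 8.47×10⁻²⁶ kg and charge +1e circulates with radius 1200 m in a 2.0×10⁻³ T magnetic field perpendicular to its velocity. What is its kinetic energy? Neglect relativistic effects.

v = |q|Br/m, then KE = ½mv² = (qBr)²/(2m).
v = (1.602×10⁻¹⁹)(2.0×10⁻³)(1200)/8.47×10⁻²⁶ ≈ 4.539×10⁶ m/s.
KE = ½(8.47×10⁻²⁶)(4.539×10⁶)² ≈ 8.7×10⁻¹³ J = 5.4×10⁶ eV.

KE ≈ 5.4×10⁶ eV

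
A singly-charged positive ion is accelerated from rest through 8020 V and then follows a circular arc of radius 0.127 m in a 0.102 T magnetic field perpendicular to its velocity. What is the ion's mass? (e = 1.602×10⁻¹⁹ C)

Combine |q|V = ½mv² and r = mv/(|q|B): eliminate v to get m = qB²r²/(2V).
m = (1.602×10⁻¹⁹)(0.102)²(0.127)²/(2·8020) ≈ 1.68×10⁻²⁷ kg.

m ≈ 1.68×10⁻²⁷ kg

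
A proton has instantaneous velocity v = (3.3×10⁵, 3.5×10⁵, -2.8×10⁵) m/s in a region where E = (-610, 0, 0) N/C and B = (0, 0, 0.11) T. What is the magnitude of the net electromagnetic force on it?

|F| ≈ 8.41×10⁻¹⁵ N

v×B = (3.85×10⁴, -3.63×10⁴, 0) N/C.
E + v×B = (3.79×10⁴, -3.63×10⁴, 0) N/C.
F = q(E + v×B) = (1.602×10⁻¹⁹ C)·(3.79×10⁴, -3.63×10⁴, 0) = (6.07×10⁻¹⁵, -5.82×10⁻¹⁵, 0) N.
|F| = 8.41×10⁻¹⁵ N.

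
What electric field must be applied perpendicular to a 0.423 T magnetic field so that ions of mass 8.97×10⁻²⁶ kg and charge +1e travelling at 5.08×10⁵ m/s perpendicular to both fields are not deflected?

For straight-line motion qE = qvB, so E = vB.
E = 5.08×10⁵ × 0.423 = 2.15×10⁵ V/m.

E = 2.15×10⁵ V/m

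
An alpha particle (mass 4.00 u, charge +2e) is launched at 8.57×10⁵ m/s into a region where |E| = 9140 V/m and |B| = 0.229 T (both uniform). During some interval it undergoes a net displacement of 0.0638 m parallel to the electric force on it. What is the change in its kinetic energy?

The magnetic force is always ⟂ v and does no work; only the electric force changes KE.
ΔKE = F_E · d = |q|E d = (3.204×10⁻¹⁹)(9140)(0.0638) ≈ 1.87×10⁻¹⁶ J.

ΔKE ≈ 1.87×10⁻¹⁶ J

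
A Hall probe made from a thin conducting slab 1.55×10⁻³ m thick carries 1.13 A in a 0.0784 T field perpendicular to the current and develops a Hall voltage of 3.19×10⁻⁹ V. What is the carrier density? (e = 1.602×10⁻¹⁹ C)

From V_H = IB/(n e t), n = IB/(V_H e t).
n = (1.13)(0.0784)/((3.19×10⁻⁹)(1.602×10⁻¹⁹)(1.55×10⁻³)) ≈ 1.12×10²⁹ m⁻³.

n ≈ 1.12×10²⁹ m⁻³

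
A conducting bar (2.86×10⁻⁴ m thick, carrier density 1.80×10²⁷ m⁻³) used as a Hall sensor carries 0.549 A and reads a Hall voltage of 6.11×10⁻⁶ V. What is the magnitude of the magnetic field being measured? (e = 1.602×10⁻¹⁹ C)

From V_H = IB/(n e t), B = V_H n e t / I.
B = (6.11×10⁻⁶)(1.80×10²⁷)(1.602×10⁻¹⁹)(2.86×10⁻⁴)/0.549 ≈ 0.918 T.

B ≈ 0.918 T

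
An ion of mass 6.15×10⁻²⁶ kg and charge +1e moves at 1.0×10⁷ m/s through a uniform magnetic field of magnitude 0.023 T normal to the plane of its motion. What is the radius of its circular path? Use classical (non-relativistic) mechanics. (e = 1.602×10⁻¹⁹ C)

r ≈ 170 m

The magnetic force provides the centripetal force: |q|vB = mv²/r.
r = mv/(|q|B) = (6.15×10⁻²⁶)(1.0×10⁷)/((1.602×10⁻¹⁹)(0.023)) ≈ 170 m.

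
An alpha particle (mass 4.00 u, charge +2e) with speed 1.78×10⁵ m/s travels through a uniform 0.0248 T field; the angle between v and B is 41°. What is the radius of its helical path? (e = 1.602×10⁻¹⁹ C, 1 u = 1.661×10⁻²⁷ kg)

v⊥ = v sinθ = 1.78×10⁵·sin41° ≈ 1.168×10⁵ m/s.
r = m v⊥/(|q|B) = (6.644×10⁻²⁷)(1.168×10⁵)/((3.204×10⁻¹⁹)(0.0248)) ≈ 0.0976 m.

r ≈ 0.0976 m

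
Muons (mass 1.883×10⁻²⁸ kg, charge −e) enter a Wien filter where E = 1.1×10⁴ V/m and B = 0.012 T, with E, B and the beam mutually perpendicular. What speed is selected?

For undeflected motion the electric and magnetic forces balance: qE = qvB.
v = E/B = 1.1×10⁴/0.012 = 9.2×10⁵ m/s.

v = 9.2×10⁵ m/s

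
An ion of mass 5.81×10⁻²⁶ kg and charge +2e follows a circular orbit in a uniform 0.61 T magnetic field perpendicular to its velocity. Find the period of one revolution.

The cyclotron period depends only on m, q, B: T = 2πm/(|q|B).
T = 2π(5.81×10⁻²⁶)/((3.204×10⁻¹⁹)(0.61)) ≈ 1.9×10⁻⁶ s.

T ≈ 1.9×10⁻⁶ s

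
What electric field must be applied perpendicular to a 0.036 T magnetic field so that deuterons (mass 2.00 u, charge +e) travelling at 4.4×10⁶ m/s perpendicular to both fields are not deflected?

For straight-line motion qE = qvB, so E = vB.
E = 4.4×10⁶ × 0.036 = 1.6×10⁵ V/m.

E = 1.6×10⁵ V/m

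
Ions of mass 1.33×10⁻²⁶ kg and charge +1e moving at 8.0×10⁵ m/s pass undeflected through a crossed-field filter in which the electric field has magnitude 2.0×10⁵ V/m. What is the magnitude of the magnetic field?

B = 0.25 T

Balance of forces in the selector: qE = qvB ⇒ B = E/v.
B = 2.0×10⁵/8.0×10⁵ = 0.25 T.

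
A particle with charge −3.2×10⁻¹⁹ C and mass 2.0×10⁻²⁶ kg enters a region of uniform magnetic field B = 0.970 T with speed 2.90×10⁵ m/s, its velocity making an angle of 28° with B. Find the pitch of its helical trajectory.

v∥ = v cosθ = 2.90×10⁵·cos28° ≈ 2.561×10⁵ m/s.
T = 2πm/(|q|B) = 2π(2.0×10⁻²⁶)/((3.2×10⁻¹⁹)(0.970)) ≈ 4.048×10⁻⁷ s.
pitch = v∥ T = (2.561×10⁵)(4.048×10⁻⁷) ≈ 0.104 m.

p ≈ 0.104 m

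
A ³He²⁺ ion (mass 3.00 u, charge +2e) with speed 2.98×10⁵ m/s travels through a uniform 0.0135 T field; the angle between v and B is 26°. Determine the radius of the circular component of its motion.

v⊥ = v sinθ = 2.98×10⁵·sin26° ≈ 1.306×10⁵ m/s.
r = m v⊥/(|q|B) = (4.983×10⁻²⁷)(1.306×10⁵)/((3.204×10⁻¹⁹)(0.0135)) ≈ 0.150 m.

r ≈ 0.150 m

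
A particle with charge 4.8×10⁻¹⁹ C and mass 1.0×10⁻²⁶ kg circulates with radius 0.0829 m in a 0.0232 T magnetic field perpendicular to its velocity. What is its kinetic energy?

KE ≈ 4.26×10⁻¹⁷ J

v = |q|Br/m, then KE = ½mv² = (qBr)²/(2m).
v = (4.8×10⁻¹⁹)(0.0232)(0.0829)/1.0×10⁻²⁶ ≈ 9.232×10⁴ m/s.
KE = ½(1.0×10⁻²⁶)(9.232×10⁴)² ≈ 4.26×10⁻¹⁷ J.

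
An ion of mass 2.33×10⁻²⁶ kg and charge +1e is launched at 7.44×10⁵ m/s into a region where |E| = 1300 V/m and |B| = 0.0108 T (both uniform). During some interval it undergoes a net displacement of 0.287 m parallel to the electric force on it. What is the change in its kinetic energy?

The magnetic force is always ⟂ v and does no work; only the electric force changes KE.
ΔKE = F_E · d = |q|E d = (1.602×10⁻¹⁹)(1300)(0.287) ≈ 5.98×10⁻¹⁷ J.

ΔKE ≈ 5.98×10⁻¹⁷ J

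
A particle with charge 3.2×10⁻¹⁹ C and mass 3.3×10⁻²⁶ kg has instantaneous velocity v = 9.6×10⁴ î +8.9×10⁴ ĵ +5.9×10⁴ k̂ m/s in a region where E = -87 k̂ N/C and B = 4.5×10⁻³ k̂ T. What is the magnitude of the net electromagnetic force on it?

|F| ≈ 1.91×10⁻¹⁶ N

v×B = (400, -432, 0) N/C.
E + v×B = (400, -432, -87.0) N/C.
F = q(E + v×B) = (3.2×10⁻¹⁹ C)·(400, -432, -87.0) = (1.28×10⁻¹⁶, -1.38×10⁻¹⁶, -2.78×10⁻¹⁷) N.
|F| = 1.91×10⁻¹⁶ N.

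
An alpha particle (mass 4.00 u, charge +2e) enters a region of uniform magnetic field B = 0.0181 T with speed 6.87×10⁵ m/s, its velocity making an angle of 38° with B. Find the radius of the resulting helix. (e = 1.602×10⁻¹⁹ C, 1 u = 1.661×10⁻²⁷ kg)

v⊥ = v sinθ = 6.87×10⁵·sin38° ≈ 4.230×10⁵ m/s.
r = m v⊥/(|q|B) = (6.644×10⁻²⁷)(4.230×10⁵)/((3.204×10⁻¹⁹)(0.0181)) ≈ 0.485 m.

r ≈ 0.485 m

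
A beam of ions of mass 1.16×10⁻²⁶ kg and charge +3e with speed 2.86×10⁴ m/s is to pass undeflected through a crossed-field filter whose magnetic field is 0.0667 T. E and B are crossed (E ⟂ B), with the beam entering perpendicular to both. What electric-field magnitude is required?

For straight-line motion qE = qvB, so E = vB.
E = 2.86×10⁴ × 0.0667 = 1910 V/m.

E = 1910 V/m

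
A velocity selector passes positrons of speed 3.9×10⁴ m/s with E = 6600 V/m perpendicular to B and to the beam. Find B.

B = 0.17 T

Balance of forces in the selector: qE = qvB ⇒ B = E/v.
B = 6600/3.9×10⁴ = 0.17 T.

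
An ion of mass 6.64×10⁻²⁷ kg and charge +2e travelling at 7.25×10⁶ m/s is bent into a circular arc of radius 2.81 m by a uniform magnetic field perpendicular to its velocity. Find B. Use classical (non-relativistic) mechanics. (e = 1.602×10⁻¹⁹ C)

From |q|vB = mv²/r, B = mv/(|q|r).
B = (6.64×10⁻²⁷)(7.25×10⁶)/((3.204×10⁻¹⁹)(2.81)) ≈ 0.0535 T.

B ≈ 0.0535 T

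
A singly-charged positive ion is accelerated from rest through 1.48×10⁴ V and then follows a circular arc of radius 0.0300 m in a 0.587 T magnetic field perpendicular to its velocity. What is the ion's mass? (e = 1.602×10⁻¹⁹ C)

m ≈ 1.68×10⁻²⁷ kg

Combine |q|V = ½mv² and r = mv/(|q|B): eliminate v to get m = qB²r²/(2V).
m = (1.602×10⁻¹⁹)(0.587)²(0.0300)²/(2·1.48×10⁴) ≈ 1.68×10⁻²⁷ kg.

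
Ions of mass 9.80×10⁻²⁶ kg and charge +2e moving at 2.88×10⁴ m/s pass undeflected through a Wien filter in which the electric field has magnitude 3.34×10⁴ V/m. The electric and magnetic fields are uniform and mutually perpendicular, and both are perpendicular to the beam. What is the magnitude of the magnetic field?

B = 1.16 T

Balance of forces in the selector: qE = qvB ⇒ B = E/v.
B = 3.34×10⁴/2.88×10⁴ = 1.16 T.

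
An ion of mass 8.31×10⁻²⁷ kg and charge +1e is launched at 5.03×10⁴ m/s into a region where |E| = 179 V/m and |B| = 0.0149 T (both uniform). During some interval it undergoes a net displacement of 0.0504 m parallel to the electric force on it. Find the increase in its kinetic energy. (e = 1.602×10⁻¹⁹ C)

The magnetic force is always ⟂ v and does no work; only the electric force changes KE.
ΔKE = F_E · d = |q|E d = (1.602×10⁻¹⁹)(179)(0.0504) ≈ 1.45×10⁻¹⁸ J.

ΔKE ≈ 1.45×10⁻¹⁸ J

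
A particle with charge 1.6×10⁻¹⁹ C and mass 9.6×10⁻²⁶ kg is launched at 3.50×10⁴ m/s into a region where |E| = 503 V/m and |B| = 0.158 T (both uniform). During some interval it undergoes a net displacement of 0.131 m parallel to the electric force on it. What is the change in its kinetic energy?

The magnetic force is always ⟂ v and does no work; only the electric force changes KE.
ΔKE = F_E · d = |q|E d = (1.6×10⁻¹⁹)(503)(0.131) ≈ 1.05×10⁻¹⁷ J.

ΔKE ≈ 1.05×10⁻¹⁷ J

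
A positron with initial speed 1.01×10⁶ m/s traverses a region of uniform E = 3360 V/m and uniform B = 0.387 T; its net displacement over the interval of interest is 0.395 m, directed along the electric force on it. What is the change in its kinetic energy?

ΔKE ≈ 2.13×10⁻¹⁶ J

The magnetic force is always ⟂ v and does no work; only the electric force changes KE.
ΔKE = F_E · d = |q|E d = (1.602×10⁻¹⁹)(3360)(0.395) ≈ 2.13×10⁻¹⁶ J.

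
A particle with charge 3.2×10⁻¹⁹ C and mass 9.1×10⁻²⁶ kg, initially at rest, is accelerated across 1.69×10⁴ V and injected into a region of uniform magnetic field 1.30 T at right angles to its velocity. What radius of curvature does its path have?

Acceleration: |q|V = ½mv² ⇒ v = √(2|q|V/m) = √(2·3.2×10⁻¹⁹·1.69×10⁴/9.1×10⁻²⁶) ≈ 3.448×10⁵ m/s.
In the field: r = mv/(|q|B) = (9.1×10⁻²⁶)(3.448×10⁵)/((3.2×10⁻¹⁹)(1.30)) ≈ 0.0754 m.

r ≈ 0.0754 m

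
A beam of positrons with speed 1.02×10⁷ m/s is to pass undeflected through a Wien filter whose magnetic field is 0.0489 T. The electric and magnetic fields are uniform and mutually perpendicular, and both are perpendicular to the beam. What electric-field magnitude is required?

For straight-line motion qE = qvB, so E = vB.
E = 1.02×10⁷ × 0.0489 = 4.99×10⁵ V/m.

E = 4.99×10⁵ V/m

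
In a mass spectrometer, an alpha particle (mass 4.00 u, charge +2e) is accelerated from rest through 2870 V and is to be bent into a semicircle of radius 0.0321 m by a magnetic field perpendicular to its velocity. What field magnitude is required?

B ≈ 0.340 T

v = √(2|q|V/m) = √(2·3.204×10⁻¹⁹·2870/6.644×10⁻²⁷) ≈ 5.261×10⁵ m/s.
B = mv/(|q|r) = (6.644×10⁻²⁷)(5.261×10⁵)/((3.204×10⁻¹⁹)(0.0321)) ≈ 0.340 T.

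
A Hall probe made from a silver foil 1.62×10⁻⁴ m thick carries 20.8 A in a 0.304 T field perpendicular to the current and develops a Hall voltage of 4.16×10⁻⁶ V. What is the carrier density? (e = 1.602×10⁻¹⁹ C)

n ≈ 5.86×10²⁸ m⁻³

From V_H = IB/(n e t), n = IB/(V_H e t).
n = (20.8)(0.304)/((4.16×10⁻⁶)(1.602×10⁻¹⁹)(1.62×10⁻⁴)) ≈ 5.86×10²⁸ m⁻³.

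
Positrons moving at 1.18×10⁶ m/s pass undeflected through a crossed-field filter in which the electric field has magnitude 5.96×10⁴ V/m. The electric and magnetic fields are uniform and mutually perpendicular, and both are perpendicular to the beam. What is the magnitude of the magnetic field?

B = 0.0505 T

Balance of forces in the selector: qE = qvB ⇒ B = E/v.
B = 5.96×10⁴/1.18×10⁶ = 0.0505 T.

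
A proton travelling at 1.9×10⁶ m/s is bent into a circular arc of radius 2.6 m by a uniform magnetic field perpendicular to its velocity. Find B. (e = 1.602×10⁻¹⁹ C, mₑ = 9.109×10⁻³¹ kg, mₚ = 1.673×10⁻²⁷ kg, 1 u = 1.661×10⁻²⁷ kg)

B ≈ 7.6×10⁻³ T

From |q|vB = mv²/r, B = mv/(|q|r).
B = (1.673×10⁻²⁷)(1.9×10⁶)/((1.602×10⁻¹⁹)(2.6)) ≈ 7.6×10⁻³ T.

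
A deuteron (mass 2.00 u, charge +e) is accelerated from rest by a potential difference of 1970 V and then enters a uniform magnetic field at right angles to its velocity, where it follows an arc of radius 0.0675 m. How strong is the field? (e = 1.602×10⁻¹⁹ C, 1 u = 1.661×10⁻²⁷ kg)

v = √(2|q|V/m) = √(2·1.602×10⁻¹⁹·1970/3.322×10⁻²⁷) ≈ 4.359×10⁵ m/s.
B = mv/(|q|r) = (3.322×10⁻²⁷)(4.359×10⁵)/((1.602×10⁻¹⁹)(0.0675)) ≈ 0.134 T.

B ≈ 0.134 T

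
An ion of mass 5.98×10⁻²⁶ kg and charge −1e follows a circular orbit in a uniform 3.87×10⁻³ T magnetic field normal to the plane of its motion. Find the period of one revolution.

The cyclotron period depends only on m, q, B: T = 2πm/(|q|B).
T = 2π(5.98×10⁻²⁶)/((1.602×10⁻¹⁹)(3.87×10⁻³)) ≈ 6.06×10⁻⁴ s.

T ≈ 6.06×10⁻⁴ s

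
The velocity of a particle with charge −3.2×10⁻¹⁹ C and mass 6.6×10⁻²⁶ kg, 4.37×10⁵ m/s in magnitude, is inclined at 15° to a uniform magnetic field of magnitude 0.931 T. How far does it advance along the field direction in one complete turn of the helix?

v∥ = v cosθ = 4.37×10⁵·cos15° ≈ 4.221×10⁵ m/s.
T = 2πm/(|q|B) = 2π(6.6×10⁻²⁶)/((3.2×10⁻¹⁹)(0.931)) ≈ 1.392×10⁻⁶ s.
pitch = v∥ T = (4.221×10⁵)(1.392×10⁻⁶) ≈ 0.588 m.

p ≈ 0.588 m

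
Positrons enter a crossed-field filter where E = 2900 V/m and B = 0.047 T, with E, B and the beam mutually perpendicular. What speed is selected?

Zero net Lorentz force requires |qE| = |q v×B|, i.e. E = vB.
v = E/B = 2900/0.047 = 6.2×10⁴ m/s.

v = 6.2×10⁴ m/s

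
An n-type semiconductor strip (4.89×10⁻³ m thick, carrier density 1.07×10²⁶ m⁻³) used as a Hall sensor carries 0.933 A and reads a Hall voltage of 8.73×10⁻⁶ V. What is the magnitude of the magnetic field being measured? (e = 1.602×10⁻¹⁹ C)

B ≈ 0.784 T

From V_H = IB/(n e t), B = V_H n e t / I.
B = (8.73×10⁻⁶)(1.07×10²⁶)(1.602×10⁻¹⁹)(4.89×10⁻³)/0.933 ≈ 0.784 T.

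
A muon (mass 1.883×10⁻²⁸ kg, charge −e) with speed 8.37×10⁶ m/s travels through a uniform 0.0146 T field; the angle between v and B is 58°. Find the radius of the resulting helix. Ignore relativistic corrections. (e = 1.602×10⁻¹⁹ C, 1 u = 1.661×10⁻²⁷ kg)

r ≈ 0.571 m

v⊥ = v sinθ = 8.37×10⁶·sin58° ≈ 7.098×10⁶ m/s.
r = m v⊥/(|q|B) = (1.883×10⁻²⁸)(7.098×10⁶)/((1.602×10⁻¹⁹)(0.0146)) ≈ 0.571 m.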